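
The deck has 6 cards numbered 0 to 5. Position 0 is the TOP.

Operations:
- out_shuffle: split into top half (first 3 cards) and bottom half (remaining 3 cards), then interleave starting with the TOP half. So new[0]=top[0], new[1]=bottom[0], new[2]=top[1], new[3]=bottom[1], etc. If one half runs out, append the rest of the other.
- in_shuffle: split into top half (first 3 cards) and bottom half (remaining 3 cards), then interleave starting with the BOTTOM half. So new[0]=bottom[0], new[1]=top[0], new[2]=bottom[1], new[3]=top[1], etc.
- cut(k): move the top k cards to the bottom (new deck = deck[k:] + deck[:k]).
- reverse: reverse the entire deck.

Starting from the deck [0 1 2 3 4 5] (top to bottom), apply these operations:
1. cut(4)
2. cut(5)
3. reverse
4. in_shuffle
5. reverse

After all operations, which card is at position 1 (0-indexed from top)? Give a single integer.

After op 1 (cut(4)): [4 5 0 1 2 3]
After op 2 (cut(5)): [3 4 5 0 1 2]
After op 3 (reverse): [2 1 0 5 4 3]
After op 4 (in_shuffle): [5 2 4 1 3 0]
After op 5 (reverse): [0 3 1 4 2 5]
Position 1: card 3.

Answer: 3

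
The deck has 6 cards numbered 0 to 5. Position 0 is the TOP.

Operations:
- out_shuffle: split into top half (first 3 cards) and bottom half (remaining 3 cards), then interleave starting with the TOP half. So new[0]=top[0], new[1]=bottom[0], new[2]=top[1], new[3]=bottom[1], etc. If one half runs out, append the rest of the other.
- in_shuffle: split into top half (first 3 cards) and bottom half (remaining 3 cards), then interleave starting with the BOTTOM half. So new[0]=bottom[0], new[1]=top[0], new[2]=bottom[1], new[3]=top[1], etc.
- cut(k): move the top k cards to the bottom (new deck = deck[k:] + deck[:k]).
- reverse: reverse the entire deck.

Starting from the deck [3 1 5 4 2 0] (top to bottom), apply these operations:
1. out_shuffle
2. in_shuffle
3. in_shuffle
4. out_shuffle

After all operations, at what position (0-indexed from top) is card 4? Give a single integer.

Answer: 0

Derivation:
After op 1 (out_shuffle): [3 4 1 2 5 0]
After op 2 (in_shuffle): [2 3 5 4 0 1]
After op 3 (in_shuffle): [4 2 0 3 1 5]
After op 4 (out_shuffle): [4 3 2 1 0 5]
Card 4 is at position 0.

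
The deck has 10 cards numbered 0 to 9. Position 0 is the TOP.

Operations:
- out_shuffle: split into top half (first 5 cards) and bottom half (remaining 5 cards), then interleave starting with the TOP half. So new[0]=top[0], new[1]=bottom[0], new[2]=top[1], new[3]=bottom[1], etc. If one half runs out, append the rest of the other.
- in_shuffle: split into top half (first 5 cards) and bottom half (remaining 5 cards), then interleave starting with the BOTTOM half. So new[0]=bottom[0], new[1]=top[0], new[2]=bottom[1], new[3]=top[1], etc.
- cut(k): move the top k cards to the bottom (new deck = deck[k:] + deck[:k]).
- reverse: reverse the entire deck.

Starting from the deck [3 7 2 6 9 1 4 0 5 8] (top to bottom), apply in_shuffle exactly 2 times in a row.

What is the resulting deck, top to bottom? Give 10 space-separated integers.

Answer: 2 1 5 3 6 4 8 7 9 0

Derivation:
After op 1 (in_shuffle): [1 3 4 7 0 2 5 6 8 9]
After op 2 (in_shuffle): [2 1 5 3 6 4 8 7 9 0]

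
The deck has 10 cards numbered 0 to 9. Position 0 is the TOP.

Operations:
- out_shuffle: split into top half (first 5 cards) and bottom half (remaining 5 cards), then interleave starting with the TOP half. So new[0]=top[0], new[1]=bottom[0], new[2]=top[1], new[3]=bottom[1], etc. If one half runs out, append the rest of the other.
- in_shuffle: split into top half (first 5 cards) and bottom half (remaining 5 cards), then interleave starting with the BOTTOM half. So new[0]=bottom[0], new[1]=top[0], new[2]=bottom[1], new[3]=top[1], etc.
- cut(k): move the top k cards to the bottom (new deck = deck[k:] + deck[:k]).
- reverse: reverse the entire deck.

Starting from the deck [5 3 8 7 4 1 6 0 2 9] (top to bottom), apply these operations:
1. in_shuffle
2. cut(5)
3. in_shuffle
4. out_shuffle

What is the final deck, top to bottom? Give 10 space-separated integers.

After op 1 (in_shuffle): [1 5 6 3 0 8 2 7 9 4]
After op 2 (cut(5)): [8 2 7 9 4 1 5 6 3 0]
After op 3 (in_shuffle): [1 8 5 2 6 7 3 9 0 4]
After op 4 (out_shuffle): [1 7 8 3 5 9 2 0 6 4]

Answer: 1 7 8 3 5 9 2 0 6 4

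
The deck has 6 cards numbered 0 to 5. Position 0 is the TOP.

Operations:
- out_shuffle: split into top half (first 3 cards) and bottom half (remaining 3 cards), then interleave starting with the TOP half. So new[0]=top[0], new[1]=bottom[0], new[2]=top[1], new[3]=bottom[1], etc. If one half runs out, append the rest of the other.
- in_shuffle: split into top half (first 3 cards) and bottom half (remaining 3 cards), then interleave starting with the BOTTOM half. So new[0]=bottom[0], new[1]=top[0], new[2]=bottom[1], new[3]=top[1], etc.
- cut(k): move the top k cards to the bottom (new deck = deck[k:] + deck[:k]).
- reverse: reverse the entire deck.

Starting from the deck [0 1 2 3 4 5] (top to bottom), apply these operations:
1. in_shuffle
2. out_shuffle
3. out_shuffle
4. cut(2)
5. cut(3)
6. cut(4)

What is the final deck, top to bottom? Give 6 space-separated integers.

Answer: 4 0 2 3 5 1

Derivation:
After op 1 (in_shuffle): [3 0 4 1 5 2]
After op 2 (out_shuffle): [3 1 0 5 4 2]
After op 3 (out_shuffle): [3 5 1 4 0 2]
After op 4 (cut(2)): [1 4 0 2 3 5]
After op 5 (cut(3)): [2 3 5 1 4 0]
After op 6 (cut(4)): [4 0 2 3 5 1]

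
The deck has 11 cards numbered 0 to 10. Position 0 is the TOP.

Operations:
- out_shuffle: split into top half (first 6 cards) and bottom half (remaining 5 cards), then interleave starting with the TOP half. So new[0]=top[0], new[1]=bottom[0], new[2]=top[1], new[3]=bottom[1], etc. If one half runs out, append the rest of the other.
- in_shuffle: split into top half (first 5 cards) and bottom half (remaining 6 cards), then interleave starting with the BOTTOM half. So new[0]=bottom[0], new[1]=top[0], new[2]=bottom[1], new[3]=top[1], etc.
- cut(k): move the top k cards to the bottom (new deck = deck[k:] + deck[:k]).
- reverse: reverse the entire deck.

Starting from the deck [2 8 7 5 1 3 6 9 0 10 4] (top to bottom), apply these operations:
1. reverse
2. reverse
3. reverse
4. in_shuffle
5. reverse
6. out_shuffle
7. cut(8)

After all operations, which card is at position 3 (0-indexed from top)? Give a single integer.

Answer: 2

Derivation:
After op 1 (reverse): [4 10 0 9 6 3 1 5 7 8 2]
After op 2 (reverse): [2 8 7 5 1 3 6 9 0 10 4]
After op 3 (reverse): [4 10 0 9 6 3 1 5 7 8 2]
After op 4 (in_shuffle): [3 4 1 10 5 0 7 9 8 6 2]
After op 5 (reverse): [2 6 8 9 7 0 5 10 1 4 3]
After op 6 (out_shuffle): [2 5 6 10 8 1 9 4 7 3 0]
After op 7 (cut(8)): [7 3 0 2 5 6 10 8 1 9 4]
Position 3: card 2.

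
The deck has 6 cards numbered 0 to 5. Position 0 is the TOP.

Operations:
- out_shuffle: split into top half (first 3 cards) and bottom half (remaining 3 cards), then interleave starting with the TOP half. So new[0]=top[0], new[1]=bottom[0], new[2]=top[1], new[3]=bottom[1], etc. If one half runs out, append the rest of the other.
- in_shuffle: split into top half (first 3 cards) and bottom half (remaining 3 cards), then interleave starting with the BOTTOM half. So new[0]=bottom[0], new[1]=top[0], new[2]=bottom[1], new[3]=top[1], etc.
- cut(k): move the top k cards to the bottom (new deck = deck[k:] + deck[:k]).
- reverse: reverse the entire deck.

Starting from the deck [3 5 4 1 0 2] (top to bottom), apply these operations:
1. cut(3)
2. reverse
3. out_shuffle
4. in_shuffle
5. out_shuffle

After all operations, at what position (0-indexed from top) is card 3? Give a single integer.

After op 1 (cut(3)): [1 0 2 3 5 4]
After op 2 (reverse): [4 5 3 2 0 1]
After op 3 (out_shuffle): [4 2 5 0 3 1]
After op 4 (in_shuffle): [0 4 3 2 1 5]
After op 5 (out_shuffle): [0 2 4 1 3 5]
Card 3 is at position 4.

Answer: 4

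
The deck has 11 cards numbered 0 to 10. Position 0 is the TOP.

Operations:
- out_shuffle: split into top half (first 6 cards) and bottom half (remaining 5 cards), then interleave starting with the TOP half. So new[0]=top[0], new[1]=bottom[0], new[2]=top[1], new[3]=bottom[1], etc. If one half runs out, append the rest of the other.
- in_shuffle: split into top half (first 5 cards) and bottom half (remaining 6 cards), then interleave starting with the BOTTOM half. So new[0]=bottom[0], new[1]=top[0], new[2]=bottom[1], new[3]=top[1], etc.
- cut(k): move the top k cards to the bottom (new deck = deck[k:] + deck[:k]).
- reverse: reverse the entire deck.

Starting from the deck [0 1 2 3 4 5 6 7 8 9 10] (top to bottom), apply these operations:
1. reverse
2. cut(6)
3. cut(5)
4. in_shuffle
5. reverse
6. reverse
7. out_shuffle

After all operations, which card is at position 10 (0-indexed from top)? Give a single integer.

After op 1 (reverse): [10 9 8 7 6 5 4 3 2 1 0]
After op 2 (cut(6)): [4 3 2 1 0 10 9 8 7 6 5]
After op 3 (cut(5)): [10 9 8 7 6 5 4 3 2 1 0]
After op 4 (in_shuffle): [5 10 4 9 3 8 2 7 1 6 0]
After op 5 (reverse): [0 6 1 7 2 8 3 9 4 10 5]
After op 6 (reverse): [5 10 4 9 3 8 2 7 1 6 0]
After op 7 (out_shuffle): [5 2 10 7 4 1 9 6 3 0 8]
Position 10: card 8.

Answer: 8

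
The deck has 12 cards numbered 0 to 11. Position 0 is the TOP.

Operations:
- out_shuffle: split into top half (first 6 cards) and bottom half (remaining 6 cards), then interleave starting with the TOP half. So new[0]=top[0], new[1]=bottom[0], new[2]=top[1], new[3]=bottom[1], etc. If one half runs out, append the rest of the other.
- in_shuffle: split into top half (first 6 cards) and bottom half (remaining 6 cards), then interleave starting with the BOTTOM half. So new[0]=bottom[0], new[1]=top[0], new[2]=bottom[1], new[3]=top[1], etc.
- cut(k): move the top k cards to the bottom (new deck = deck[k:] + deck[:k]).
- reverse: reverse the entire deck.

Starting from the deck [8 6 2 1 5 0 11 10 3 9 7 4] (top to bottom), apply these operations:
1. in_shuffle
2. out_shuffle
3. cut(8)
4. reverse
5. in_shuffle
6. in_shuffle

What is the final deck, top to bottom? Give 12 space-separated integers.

After op 1 (in_shuffle): [11 8 10 6 3 2 9 1 7 5 4 0]
After op 2 (out_shuffle): [11 9 8 1 10 7 6 5 3 4 2 0]
After op 3 (cut(8)): [3 4 2 0 11 9 8 1 10 7 6 5]
After op 4 (reverse): [5 6 7 10 1 8 9 11 0 2 4 3]
After op 5 (in_shuffle): [9 5 11 6 0 7 2 10 4 1 3 8]
After op 6 (in_shuffle): [2 9 10 5 4 11 1 6 3 0 8 7]

Answer: 2 9 10 5 4 11 1 6 3 0 8 7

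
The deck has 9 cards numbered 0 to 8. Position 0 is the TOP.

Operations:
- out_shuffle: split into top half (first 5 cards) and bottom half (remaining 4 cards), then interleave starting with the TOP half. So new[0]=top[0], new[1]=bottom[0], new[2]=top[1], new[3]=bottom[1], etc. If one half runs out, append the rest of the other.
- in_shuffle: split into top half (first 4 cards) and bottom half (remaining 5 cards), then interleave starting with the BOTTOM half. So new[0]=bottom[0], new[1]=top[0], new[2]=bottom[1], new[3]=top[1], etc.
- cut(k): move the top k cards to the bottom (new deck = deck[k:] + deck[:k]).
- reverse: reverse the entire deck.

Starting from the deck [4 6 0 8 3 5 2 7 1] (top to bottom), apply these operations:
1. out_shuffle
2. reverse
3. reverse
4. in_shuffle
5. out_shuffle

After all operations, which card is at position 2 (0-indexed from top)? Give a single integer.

After op 1 (out_shuffle): [4 5 6 2 0 7 8 1 3]
After op 2 (reverse): [3 1 8 7 0 2 6 5 4]
After op 3 (reverse): [4 5 6 2 0 7 8 1 3]
After op 4 (in_shuffle): [0 4 7 5 8 6 1 2 3]
After op 5 (out_shuffle): [0 6 4 1 7 2 5 3 8]
Position 2: card 4.

Answer: 4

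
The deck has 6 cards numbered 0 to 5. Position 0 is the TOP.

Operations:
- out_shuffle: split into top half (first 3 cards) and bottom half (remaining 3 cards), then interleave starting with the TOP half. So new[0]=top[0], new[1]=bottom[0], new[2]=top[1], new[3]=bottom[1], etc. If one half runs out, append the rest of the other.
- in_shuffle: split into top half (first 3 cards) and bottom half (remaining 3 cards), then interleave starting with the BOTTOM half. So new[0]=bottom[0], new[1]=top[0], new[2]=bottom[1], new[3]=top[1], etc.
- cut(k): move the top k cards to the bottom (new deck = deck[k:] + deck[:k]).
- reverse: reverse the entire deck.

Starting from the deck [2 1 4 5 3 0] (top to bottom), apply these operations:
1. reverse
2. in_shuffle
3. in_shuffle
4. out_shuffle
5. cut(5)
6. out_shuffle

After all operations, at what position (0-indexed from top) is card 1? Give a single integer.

After op 1 (reverse): [0 3 5 4 1 2]
After op 2 (in_shuffle): [4 0 1 3 2 5]
After op 3 (in_shuffle): [3 4 2 0 5 1]
After op 4 (out_shuffle): [3 0 4 5 2 1]
After op 5 (cut(5)): [1 3 0 4 5 2]
After op 6 (out_shuffle): [1 4 3 5 0 2]
Card 1 is at position 0.

Answer: 0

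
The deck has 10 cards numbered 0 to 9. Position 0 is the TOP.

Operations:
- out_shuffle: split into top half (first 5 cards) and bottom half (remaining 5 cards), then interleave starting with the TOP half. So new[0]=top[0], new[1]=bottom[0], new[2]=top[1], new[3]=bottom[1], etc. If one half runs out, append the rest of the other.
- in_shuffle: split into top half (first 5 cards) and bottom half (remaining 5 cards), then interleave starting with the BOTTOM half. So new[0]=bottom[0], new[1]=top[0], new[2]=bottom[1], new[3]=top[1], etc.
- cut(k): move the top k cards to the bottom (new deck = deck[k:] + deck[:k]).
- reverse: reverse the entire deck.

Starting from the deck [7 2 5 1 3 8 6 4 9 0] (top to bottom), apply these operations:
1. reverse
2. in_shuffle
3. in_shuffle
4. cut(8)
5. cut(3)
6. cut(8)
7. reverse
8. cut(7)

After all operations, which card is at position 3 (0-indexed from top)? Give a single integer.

Answer: 8

Derivation:
After op 1 (reverse): [0 9 4 6 8 3 1 5 2 7]
After op 2 (in_shuffle): [3 0 1 9 5 4 2 6 7 8]
After op 3 (in_shuffle): [4 3 2 0 6 1 7 9 8 5]
After op 4 (cut(8)): [8 5 4 3 2 0 6 1 7 9]
After op 5 (cut(3)): [3 2 0 6 1 7 9 8 5 4]
After op 6 (cut(8)): [5 4 3 2 0 6 1 7 9 8]
After op 7 (reverse): [8 9 7 1 6 0 2 3 4 5]
After op 8 (cut(7)): [3 4 5 8 9 7 1 6 0 2]
Position 3: card 8.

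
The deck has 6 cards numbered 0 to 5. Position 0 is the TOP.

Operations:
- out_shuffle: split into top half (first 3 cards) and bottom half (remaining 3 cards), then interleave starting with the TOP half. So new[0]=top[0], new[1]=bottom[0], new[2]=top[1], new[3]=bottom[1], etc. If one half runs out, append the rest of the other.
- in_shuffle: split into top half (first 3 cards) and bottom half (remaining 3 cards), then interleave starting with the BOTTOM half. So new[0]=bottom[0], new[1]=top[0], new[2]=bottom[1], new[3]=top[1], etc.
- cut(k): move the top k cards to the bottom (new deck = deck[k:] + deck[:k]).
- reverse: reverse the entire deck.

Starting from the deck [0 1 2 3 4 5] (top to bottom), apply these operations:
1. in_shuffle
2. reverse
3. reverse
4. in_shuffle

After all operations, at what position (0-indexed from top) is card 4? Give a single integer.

After op 1 (in_shuffle): [3 0 4 1 5 2]
After op 2 (reverse): [2 5 1 4 0 3]
After op 3 (reverse): [3 0 4 1 5 2]
After op 4 (in_shuffle): [1 3 5 0 2 4]
Card 4 is at position 5.

Answer: 5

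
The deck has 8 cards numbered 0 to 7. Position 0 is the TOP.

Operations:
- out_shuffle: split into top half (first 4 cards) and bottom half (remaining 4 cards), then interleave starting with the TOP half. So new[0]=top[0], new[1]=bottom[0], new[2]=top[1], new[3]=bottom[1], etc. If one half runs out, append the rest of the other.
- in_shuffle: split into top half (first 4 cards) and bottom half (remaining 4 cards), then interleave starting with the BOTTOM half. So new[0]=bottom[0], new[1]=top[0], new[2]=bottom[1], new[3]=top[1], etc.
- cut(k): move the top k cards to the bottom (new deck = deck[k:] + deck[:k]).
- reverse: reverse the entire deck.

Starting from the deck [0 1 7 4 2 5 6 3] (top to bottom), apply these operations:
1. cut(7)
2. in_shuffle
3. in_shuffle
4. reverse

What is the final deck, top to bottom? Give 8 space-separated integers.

After op 1 (cut(7)): [3 0 1 7 4 2 5 6]
After op 2 (in_shuffle): [4 3 2 0 5 1 6 7]
After op 3 (in_shuffle): [5 4 1 3 6 2 7 0]
After op 4 (reverse): [0 7 2 6 3 1 4 5]

Answer: 0 7 2 6 3 1 4 5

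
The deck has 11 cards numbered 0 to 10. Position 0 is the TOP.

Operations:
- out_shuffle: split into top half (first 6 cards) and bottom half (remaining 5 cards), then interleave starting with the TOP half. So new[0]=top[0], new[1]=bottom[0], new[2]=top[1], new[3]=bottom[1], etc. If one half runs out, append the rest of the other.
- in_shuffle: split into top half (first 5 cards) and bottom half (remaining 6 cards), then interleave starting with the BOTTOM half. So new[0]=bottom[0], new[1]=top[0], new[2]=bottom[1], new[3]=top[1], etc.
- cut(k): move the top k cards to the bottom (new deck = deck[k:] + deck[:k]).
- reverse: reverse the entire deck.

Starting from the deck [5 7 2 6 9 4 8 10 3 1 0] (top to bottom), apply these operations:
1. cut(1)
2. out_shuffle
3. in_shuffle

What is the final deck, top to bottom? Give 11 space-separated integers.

After op 1 (cut(1)): [7 2 6 9 4 8 10 3 1 0 5]
After op 2 (out_shuffle): [7 10 2 3 6 1 9 0 4 5 8]
After op 3 (in_shuffle): [1 7 9 10 0 2 4 3 5 6 8]

Answer: 1 7 9 10 0 2 4 3 5 6 8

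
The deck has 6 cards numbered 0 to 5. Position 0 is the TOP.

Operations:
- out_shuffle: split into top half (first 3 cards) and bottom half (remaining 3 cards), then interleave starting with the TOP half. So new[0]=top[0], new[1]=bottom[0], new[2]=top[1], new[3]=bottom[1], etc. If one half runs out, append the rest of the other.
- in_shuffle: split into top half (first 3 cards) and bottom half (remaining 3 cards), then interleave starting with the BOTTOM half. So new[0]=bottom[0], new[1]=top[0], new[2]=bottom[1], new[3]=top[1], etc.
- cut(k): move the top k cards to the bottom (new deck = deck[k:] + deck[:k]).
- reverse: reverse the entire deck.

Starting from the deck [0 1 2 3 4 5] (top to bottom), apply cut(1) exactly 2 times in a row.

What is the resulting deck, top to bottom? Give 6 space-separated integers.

Answer: 2 3 4 5 0 1

Derivation:
After op 1 (cut(1)): [1 2 3 4 5 0]
After op 2 (cut(1)): [2 3 4 5 0 1]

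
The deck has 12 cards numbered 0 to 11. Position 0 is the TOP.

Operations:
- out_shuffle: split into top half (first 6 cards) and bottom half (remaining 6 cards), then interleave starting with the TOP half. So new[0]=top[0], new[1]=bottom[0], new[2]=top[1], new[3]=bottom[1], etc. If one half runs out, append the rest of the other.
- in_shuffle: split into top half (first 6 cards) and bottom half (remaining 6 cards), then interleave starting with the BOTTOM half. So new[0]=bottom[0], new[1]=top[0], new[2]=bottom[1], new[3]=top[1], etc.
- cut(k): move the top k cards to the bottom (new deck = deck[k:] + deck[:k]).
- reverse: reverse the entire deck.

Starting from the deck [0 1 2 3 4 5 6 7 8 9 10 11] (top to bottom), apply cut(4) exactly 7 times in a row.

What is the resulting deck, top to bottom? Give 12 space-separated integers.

Answer: 4 5 6 7 8 9 10 11 0 1 2 3

Derivation:
After op 1 (cut(4)): [4 5 6 7 8 9 10 11 0 1 2 3]
After op 2 (cut(4)): [8 9 10 11 0 1 2 3 4 5 6 7]
After op 3 (cut(4)): [0 1 2 3 4 5 6 7 8 9 10 11]
After op 4 (cut(4)): [4 5 6 7 8 9 10 11 0 1 2 3]
After op 5 (cut(4)): [8 9 10 11 0 1 2 3 4 5 6 7]
After op 6 (cut(4)): [0 1 2 3 4 5 6 7 8 9 10 11]
After op 7 (cut(4)): [4 5 6 7 8 9 10 11 0 1 2 3]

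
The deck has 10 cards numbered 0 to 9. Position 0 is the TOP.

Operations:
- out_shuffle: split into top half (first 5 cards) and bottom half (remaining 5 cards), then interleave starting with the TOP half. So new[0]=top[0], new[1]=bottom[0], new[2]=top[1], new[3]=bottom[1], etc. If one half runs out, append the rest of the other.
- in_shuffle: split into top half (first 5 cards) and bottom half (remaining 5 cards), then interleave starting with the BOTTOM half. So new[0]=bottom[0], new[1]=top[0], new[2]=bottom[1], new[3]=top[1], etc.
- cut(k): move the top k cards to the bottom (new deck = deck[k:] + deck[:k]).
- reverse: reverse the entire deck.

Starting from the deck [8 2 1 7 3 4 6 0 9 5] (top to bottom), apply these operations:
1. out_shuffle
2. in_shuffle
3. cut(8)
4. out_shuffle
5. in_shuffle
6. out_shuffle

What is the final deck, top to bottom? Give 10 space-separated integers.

Answer: 2 1 5 7 8 9 4 6 3 0

Derivation:
After op 1 (out_shuffle): [8 4 2 6 1 0 7 9 3 5]
After op 2 (in_shuffle): [0 8 7 4 9 2 3 6 5 1]
After op 3 (cut(8)): [5 1 0 8 7 4 9 2 3 6]
After op 4 (out_shuffle): [5 4 1 9 0 2 8 3 7 6]
After op 5 (in_shuffle): [2 5 8 4 3 1 7 9 6 0]
After op 6 (out_shuffle): [2 1 5 7 8 9 4 6 3 0]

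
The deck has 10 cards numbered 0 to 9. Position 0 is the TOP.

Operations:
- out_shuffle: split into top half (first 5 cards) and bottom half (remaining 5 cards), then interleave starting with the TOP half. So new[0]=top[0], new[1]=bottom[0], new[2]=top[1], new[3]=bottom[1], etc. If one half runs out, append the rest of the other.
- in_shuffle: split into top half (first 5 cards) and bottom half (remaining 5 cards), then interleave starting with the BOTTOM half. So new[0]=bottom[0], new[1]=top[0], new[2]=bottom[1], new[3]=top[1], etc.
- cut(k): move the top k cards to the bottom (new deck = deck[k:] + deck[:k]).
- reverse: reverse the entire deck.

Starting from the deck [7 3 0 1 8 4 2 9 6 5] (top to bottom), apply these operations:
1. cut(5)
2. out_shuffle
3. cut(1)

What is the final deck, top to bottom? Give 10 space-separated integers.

Answer: 7 2 3 9 0 6 1 5 8 4

Derivation:
After op 1 (cut(5)): [4 2 9 6 5 7 3 0 1 8]
After op 2 (out_shuffle): [4 7 2 3 9 0 6 1 5 8]
After op 3 (cut(1)): [7 2 3 9 0 6 1 5 8 4]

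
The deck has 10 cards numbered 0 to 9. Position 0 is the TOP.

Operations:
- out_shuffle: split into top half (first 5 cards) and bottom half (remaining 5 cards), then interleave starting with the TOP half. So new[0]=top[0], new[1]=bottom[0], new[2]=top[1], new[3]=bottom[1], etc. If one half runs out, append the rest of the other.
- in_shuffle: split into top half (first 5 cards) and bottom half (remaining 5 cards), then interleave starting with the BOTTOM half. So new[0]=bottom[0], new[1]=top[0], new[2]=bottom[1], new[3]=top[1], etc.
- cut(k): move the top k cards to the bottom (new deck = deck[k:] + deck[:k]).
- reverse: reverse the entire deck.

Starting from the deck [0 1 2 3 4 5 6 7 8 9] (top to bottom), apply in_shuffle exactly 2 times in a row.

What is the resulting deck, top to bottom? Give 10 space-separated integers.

Answer: 2 5 8 0 3 6 9 1 4 7

Derivation:
After op 1 (in_shuffle): [5 0 6 1 7 2 8 3 9 4]
After op 2 (in_shuffle): [2 5 8 0 3 6 9 1 4 7]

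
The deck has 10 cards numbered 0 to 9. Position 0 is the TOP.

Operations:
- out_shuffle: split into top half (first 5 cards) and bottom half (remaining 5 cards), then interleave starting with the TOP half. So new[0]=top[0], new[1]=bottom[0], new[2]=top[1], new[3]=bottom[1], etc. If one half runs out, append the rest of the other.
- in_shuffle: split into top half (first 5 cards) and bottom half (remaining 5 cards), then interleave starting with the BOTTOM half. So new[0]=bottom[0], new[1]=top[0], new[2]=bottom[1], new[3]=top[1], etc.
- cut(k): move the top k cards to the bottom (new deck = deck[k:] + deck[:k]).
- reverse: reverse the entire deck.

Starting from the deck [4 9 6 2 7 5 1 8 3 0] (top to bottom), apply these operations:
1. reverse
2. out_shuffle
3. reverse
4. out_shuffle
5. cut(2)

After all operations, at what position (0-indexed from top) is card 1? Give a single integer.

After op 1 (reverse): [0 3 8 1 5 7 2 6 9 4]
After op 2 (out_shuffle): [0 7 3 2 8 6 1 9 5 4]
After op 3 (reverse): [4 5 9 1 6 8 2 3 7 0]
After op 4 (out_shuffle): [4 8 5 2 9 3 1 7 6 0]
After op 5 (cut(2)): [5 2 9 3 1 7 6 0 4 8]
Card 1 is at position 4.

Answer: 4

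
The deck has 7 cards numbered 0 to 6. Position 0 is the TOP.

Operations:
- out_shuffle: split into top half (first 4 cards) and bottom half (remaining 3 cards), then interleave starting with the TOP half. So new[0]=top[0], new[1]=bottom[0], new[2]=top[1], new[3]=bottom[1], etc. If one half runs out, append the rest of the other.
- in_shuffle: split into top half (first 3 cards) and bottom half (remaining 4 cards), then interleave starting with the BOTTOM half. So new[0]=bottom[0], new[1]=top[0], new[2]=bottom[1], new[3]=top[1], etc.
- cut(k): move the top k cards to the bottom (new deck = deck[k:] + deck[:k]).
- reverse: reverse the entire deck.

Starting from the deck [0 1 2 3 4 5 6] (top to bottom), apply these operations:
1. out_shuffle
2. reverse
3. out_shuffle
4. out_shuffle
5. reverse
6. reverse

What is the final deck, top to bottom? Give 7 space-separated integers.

Answer: 3 2 1 0 6 5 4

Derivation:
After op 1 (out_shuffle): [0 4 1 5 2 6 3]
After op 2 (reverse): [3 6 2 5 1 4 0]
After op 3 (out_shuffle): [3 1 6 4 2 0 5]
After op 4 (out_shuffle): [3 2 1 0 6 5 4]
After op 5 (reverse): [4 5 6 0 1 2 3]
After op 6 (reverse): [3 2 1 0 6 5 4]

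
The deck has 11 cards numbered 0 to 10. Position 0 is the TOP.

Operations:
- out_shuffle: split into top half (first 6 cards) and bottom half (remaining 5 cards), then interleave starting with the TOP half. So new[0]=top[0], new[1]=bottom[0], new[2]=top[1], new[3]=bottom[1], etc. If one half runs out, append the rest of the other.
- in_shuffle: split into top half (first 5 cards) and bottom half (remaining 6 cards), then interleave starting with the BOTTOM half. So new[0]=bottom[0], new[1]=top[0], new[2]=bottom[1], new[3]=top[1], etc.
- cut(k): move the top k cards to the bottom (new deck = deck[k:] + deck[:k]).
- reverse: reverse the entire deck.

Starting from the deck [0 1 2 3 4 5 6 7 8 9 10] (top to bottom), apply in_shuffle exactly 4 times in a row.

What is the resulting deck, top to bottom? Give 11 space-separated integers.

Answer: 8 6 4 2 0 9 7 5 3 1 10

Derivation:
After op 1 (in_shuffle): [5 0 6 1 7 2 8 3 9 4 10]
After op 2 (in_shuffle): [2 5 8 0 3 6 9 1 4 7 10]
After op 3 (in_shuffle): [6 2 9 5 1 8 4 0 7 3 10]
After op 4 (in_shuffle): [8 6 4 2 0 9 7 5 3 1 10]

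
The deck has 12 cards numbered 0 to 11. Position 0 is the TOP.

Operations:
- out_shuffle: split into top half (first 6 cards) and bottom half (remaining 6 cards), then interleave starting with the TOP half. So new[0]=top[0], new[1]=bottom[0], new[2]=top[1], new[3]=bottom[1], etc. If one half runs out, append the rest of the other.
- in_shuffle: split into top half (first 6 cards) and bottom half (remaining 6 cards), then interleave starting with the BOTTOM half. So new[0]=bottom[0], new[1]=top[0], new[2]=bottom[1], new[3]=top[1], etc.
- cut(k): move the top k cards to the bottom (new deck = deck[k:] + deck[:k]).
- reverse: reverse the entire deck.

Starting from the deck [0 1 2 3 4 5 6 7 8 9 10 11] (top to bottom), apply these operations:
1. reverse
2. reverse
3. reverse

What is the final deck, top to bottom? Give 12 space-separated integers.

After op 1 (reverse): [11 10 9 8 7 6 5 4 3 2 1 0]
After op 2 (reverse): [0 1 2 3 4 5 6 7 8 9 10 11]
After op 3 (reverse): [11 10 9 8 7 6 5 4 3 2 1 0]

Answer: 11 10 9 8 7 6 5 4 3 2 1 0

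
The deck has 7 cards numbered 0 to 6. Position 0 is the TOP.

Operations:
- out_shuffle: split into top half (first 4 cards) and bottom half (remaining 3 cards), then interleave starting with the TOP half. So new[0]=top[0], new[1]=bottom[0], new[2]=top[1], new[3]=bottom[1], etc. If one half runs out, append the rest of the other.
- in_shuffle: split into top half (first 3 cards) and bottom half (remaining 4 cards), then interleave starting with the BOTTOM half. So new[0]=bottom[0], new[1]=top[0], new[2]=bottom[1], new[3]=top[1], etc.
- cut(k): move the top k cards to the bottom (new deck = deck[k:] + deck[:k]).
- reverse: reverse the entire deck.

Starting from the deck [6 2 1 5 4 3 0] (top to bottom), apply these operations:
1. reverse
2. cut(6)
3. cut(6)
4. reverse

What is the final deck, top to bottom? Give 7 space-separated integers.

Answer: 1 5 4 3 0 6 2

Derivation:
After op 1 (reverse): [0 3 4 5 1 2 6]
After op 2 (cut(6)): [6 0 3 4 5 1 2]
After op 3 (cut(6)): [2 6 0 3 4 5 1]
After op 4 (reverse): [1 5 4 3 0 6 2]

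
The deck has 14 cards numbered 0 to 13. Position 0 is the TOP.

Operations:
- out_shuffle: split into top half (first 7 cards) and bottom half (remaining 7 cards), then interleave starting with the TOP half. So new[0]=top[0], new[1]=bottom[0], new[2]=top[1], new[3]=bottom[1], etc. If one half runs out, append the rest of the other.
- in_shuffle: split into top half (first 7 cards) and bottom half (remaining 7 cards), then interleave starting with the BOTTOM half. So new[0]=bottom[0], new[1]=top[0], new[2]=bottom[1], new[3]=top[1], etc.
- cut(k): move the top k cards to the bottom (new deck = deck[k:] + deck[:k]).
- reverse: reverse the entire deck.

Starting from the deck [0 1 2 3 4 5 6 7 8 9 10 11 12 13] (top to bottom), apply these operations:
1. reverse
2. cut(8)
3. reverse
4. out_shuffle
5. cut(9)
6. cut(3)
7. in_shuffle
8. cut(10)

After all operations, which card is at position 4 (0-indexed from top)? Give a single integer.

After op 1 (reverse): [13 12 11 10 9 8 7 6 5 4 3 2 1 0]
After op 2 (cut(8)): [5 4 3 2 1 0 13 12 11 10 9 8 7 6]
After op 3 (reverse): [6 7 8 9 10 11 12 13 0 1 2 3 4 5]
After op 4 (out_shuffle): [6 13 7 0 8 1 9 2 10 3 11 4 12 5]
After op 5 (cut(9)): [3 11 4 12 5 6 13 7 0 8 1 9 2 10]
After op 6 (cut(3)): [12 5 6 13 7 0 8 1 9 2 10 3 11 4]
After op 7 (in_shuffle): [1 12 9 5 2 6 10 13 3 7 11 0 4 8]
After op 8 (cut(10)): [11 0 4 8 1 12 9 5 2 6 10 13 3 7]
Position 4: card 1.

Answer: 1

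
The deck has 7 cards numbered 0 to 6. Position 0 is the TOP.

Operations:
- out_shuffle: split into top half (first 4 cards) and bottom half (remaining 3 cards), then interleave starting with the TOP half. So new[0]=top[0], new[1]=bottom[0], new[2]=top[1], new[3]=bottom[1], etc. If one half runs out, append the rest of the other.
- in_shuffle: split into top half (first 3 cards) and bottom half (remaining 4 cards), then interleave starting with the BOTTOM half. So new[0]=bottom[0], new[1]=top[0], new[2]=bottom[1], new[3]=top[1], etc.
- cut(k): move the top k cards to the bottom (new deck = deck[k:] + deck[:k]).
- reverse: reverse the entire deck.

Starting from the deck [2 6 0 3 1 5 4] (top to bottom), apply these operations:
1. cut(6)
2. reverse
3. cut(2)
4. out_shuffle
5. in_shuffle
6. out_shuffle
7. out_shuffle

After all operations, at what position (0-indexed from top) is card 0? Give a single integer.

After op 1 (cut(6)): [4 2 6 0 3 1 5]
After op 2 (reverse): [5 1 3 0 6 2 4]
After op 3 (cut(2)): [3 0 6 2 4 5 1]
After op 4 (out_shuffle): [3 4 0 5 6 1 2]
After op 5 (in_shuffle): [5 3 6 4 1 0 2]
After op 6 (out_shuffle): [5 1 3 0 6 2 4]
After op 7 (out_shuffle): [5 6 1 2 3 4 0]
Card 0 is at position 6.

Answer: 6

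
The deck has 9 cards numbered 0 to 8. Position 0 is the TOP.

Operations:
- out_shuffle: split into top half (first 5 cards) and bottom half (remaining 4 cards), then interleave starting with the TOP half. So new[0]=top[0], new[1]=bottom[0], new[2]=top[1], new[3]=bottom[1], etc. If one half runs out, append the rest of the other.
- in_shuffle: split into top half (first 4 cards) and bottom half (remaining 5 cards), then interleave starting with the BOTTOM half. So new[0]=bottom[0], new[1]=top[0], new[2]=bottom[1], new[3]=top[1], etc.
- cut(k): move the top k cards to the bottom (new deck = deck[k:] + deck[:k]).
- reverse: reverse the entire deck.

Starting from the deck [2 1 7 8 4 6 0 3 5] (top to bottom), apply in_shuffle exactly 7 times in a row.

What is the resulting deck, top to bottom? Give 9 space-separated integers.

Answer: 4 2 6 1 0 7 3 8 5

Derivation:
After op 1 (in_shuffle): [4 2 6 1 0 7 3 8 5]
After op 2 (in_shuffle): [0 4 7 2 3 6 8 1 5]
After op 3 (in_shuffle): [3 0 6 4 8 7 1 2 5]
After op 4 (in_shuffle): [8 3 7 0 1 6 2 4 5]
After op 5 (in_shuffle): [1 8 6 3 2 7 4 0 5]
After op 6 (in_shuffle): [2 1 7 8 4 6 0 3 5]
After op 7 (in_shuffle): [4 2 6 1 0 7 3 8 5]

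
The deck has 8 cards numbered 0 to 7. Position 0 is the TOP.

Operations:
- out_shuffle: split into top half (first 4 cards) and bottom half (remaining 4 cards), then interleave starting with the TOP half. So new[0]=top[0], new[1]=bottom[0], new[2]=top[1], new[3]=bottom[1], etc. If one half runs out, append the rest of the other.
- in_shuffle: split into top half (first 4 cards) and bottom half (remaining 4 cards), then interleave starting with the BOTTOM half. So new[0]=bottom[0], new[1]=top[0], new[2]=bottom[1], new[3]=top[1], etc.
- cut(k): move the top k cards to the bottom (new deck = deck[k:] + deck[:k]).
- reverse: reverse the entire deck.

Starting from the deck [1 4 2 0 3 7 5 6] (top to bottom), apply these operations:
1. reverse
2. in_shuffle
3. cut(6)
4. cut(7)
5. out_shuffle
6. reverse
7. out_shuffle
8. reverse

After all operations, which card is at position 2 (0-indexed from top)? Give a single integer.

Answer: 6

Derivation:
After op 1 (reverse): [6 5 7 3 0 2 4 1]
After op 2 (in_shuffle): [0 6 2 5 4 7 1 3]
After op 3 (cut(6)): [1 3 0 6 2 5 4 7]
After op 4 (cut(7)): [7 1 3 0 6 2 5 4]
After op 5 (out_shuffle): [7 6 1 2 3 5 0 4]
After op 6 (reverse): [4 0 5 3 2 1 6 7]
After op 7 (out_shuffle): [4 2 0 1 5 6 3 7]
After op 8 (reverse): [7 3 6 5 1 0 2 4]
Position 2: card 6.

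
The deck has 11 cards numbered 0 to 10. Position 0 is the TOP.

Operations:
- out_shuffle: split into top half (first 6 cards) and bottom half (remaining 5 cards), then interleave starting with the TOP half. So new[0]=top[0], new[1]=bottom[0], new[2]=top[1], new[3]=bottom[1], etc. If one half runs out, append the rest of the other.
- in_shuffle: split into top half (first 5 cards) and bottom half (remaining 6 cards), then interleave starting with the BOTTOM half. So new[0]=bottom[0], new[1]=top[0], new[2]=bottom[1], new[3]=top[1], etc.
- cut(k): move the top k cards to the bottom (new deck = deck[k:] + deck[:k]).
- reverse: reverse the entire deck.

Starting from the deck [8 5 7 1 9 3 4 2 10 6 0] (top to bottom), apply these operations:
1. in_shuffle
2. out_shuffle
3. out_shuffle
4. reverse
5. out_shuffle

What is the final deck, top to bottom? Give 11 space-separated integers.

After op 1 (in_shuffle): [3 8 4 5 2 7 10 1 6 9 0]
After op 2 (out_shuffle): [3 10 8 1 4 6 5 9 2 0 7]
After op 3 (out_shuffle): [3 5 10 9 8 2 1 0 4 7 6]
After op 4 (reverse): [6 7 4 0 1 2 8 9 10 5 3]
After op 5 (out_shuffle): [6 8 7 9 4 10 0 5 1 3 2]

Answer: 6 8 7 9 4 10 0 5 1 3 2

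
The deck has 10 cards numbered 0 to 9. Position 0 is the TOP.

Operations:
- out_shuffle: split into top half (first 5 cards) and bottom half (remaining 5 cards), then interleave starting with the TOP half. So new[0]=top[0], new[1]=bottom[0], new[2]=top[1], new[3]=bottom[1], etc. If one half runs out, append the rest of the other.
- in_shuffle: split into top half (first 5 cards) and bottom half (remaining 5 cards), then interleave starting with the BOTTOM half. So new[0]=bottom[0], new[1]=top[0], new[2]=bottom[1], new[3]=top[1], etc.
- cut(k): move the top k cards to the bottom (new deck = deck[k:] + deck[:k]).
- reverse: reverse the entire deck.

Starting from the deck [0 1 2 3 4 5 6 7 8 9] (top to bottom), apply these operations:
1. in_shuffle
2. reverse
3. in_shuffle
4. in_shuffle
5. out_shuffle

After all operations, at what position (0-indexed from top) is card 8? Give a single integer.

After op 1 (in_shuffle): [5 0 6 1 7 2 8 3 9 4]
After op 2 (reverse): [4 9 3 8 2 7 1 6 0 5]
After op 3 (in_shuffle): [7 4 1 9 6 3 0 8 5 2]
After op 4 (in_shuffle): [3 7 0 4 8 1 5 9 2 6]
After op 5 (out_shuffle): [3 1 7 5 0 9 4 2 8 6]
Card 8 is at position 8.

Answer: 8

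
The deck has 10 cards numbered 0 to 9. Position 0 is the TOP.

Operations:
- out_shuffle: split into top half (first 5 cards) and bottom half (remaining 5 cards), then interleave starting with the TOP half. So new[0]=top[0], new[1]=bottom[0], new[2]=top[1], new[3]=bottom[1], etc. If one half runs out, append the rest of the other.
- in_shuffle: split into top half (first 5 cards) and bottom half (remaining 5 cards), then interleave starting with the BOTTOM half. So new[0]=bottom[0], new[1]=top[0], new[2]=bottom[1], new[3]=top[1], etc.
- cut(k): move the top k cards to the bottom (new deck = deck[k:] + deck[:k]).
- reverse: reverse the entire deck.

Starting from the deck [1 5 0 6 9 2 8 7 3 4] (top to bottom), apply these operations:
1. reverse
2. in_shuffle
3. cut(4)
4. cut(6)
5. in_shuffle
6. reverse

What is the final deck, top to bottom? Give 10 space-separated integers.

Answer: 0 2 3 1 6 8 4 5 9 7

Derivation:
After op 1 (reverse): [4 3 7 8 2 9 6 0 5 1]
After op 2 (in_shuffle): [9 4 6 3 0 7 5 8 1 2]
After op 3 (cut(4)): [0 7 5 8 1 2 9 4 6 3]
After op 4 (cut(6)): [9 4 6 3 0 7 5 8 1 2]
After op 5 (in_shuffle): [7 9 5 4 8 6 1 3 2 0]
After op 6 (reverse): [0 2 3 1 6 8 4 5 9 7]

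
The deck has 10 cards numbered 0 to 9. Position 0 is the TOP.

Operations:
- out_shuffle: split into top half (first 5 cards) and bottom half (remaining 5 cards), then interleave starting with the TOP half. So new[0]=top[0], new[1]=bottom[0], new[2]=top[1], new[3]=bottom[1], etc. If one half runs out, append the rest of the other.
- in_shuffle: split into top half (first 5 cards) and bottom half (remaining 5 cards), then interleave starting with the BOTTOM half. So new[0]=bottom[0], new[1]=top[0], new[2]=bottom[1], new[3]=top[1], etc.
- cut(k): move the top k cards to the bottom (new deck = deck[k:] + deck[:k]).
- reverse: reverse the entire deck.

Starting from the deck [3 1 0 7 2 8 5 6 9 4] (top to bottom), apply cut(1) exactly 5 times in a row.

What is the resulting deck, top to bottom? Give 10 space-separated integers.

Answer: 8 5 6 9 4 3 1 0 7 2

Derivation:
After op 1 (cut(1)): [1 0 7 2 8 5 6 9 4 3]
After op 2 (cut(1)): [0 7 2 8 5 6 9 4 3 1]
After op 3 (cut(1)): [7 2 8 5 6 9 4 3 1 0]
After op 4 (cut(1)): [2 8 5 6 9 4 3 1 0 7]
After op 5 (cut(1)): [8 5 6 9 4 3 1 0 7 2]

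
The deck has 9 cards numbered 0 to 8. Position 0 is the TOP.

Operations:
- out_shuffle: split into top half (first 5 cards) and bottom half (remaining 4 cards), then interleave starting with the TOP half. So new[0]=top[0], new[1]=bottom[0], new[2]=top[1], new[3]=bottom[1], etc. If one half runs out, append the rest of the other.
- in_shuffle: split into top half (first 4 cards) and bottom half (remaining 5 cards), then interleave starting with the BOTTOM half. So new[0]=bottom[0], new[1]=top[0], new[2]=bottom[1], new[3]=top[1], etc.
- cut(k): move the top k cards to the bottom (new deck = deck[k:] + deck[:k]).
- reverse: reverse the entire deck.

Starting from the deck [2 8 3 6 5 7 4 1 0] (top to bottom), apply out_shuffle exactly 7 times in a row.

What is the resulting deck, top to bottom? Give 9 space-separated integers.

Answer: 2 7 8 4 3 1 6 0 5

Derivation:
After op 1 (out_shuffle): [2 7 8 4 3 1 6 0 5]
After op 2 (out_shuffle): [2 1 7 6 8 0 4 5 3]
After op 3 (out_shuffle): [2 0 1 4 7 5 6 3 8]
After op 4 (out_shuffle): [2 5 0 6 1 3 4 8 7]
After op 5 (out_shuffle): [2 3 5 4 0 8 6 7 1]
After op 6 (out_shuffle): [2 8 3 6 5 7 4 1 0]
After op 7 (out_shuffle): [2 7 8 4 3 1 6 0 5]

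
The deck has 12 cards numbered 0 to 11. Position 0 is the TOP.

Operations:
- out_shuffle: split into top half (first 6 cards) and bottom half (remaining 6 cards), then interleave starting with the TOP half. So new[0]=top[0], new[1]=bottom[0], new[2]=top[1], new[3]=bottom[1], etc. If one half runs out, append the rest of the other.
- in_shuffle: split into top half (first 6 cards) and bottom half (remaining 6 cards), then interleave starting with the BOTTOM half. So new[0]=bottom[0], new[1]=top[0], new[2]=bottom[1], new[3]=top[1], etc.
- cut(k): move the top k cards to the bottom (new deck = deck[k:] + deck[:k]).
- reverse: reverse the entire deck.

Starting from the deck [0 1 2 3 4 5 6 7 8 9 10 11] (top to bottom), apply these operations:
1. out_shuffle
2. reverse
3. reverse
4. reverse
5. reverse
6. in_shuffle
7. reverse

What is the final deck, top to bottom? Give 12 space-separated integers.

Answer: 8 11 2 5 7 10 1 4 6 9 0 3

Derivation:
After op 1 (out_shuffle): [0 6 1 7 2 8 3 9 4 10 5 11]
After op 2 (reverse): [11 5 10 4 9 3 8 2 7 1 6 0]
After op 3 (reverse): [0 6 1 7 2 8 3 9 4 10 5 11]
After op 4 (reverse): [11 5 10 4 9 3 8 2 7 1 6 0]
After op 5 (reverse): [0 6 1 7 2 8 3 9 4 10 5 11]
After op 6 (in_shuffle): [3 0 9 6 4 1 10 7 5 2 11 8]
After op 7 (reverse): [8 11 2 5 7 10 1 4 6 9 0 3]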